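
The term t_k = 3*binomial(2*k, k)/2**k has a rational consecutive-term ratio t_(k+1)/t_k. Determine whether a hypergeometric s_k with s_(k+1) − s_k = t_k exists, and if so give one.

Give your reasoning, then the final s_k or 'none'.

t_(k+1)/t_k = (2*k + 1)/(k + 1).
Take A(k)=2*k + 1, B(k)=k + 1, C(k)=1.
f must satisfy (2*k + 1)·f(k+1) − (k)·f(k) = 1.
deg f ≤ -1 (via 1,1,0).
Negative degree bound (-1): no f exists, t_k not Gosper-summable.

none (Gosper's algorithm certifies no s_k)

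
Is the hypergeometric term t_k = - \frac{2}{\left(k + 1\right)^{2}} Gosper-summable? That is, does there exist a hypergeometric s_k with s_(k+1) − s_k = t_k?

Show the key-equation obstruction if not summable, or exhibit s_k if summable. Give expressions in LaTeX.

No — key equation has no polynomial f.

The ratio is (k + 1)**2/(k + 2)**2.
Take A(k)=k**2 + 2*k + 1, B(k)=k**2 + 4*k + 4, C(k)=1.
Solve (k**2 + 2*k + 1)·f(k+1) − (k**2 + 2*k + 1)·f(k) = 1.
Degrees (2,2,0) ⇒ d ≤ 0.
Put f(k) = c0: A·f(k+1) − B(k−1)·f(k) − C = -1; need -1 = 0 — inconsistent ⇒ no f, not summable.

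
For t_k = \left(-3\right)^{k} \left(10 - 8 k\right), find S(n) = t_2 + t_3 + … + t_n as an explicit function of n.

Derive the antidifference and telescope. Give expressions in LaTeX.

S(n) = 6 \left(-3\right)^{n} \left(1 - n\right)

t_(k+1)/t_k = 3*(1 - 4*k)/(4*k - 5).
Take A(k)=-3, B(k)=1, C(k)=k - 5/4.
Set up (-3)·f(k+1) − (1)·f(k) − (k - 5/4) = 0.
Degrees (0,0,1) ⇒ d ≤ 1.
Solve for f: f(k) = -(k - 2)/4 (degree 1 ≤ 1).
Certificate R = B(k−1)f/C = -(k - 2)/(4*k - 5) gives s_k = 2*(-3)**k*(k - 2).
Δs = (-3)**k*(10 - 8*k), as required.
Evaluate: s_(n+1) = 6*(-3)**n*(1 - n); subtract s_(2) = 0 ⇒ S(n) = 6*(-3)**n*(1 - n).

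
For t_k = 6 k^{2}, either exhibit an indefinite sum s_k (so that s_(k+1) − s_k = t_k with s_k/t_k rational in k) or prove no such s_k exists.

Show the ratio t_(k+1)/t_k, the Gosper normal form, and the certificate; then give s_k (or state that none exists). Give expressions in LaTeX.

s_k = k \left(2 k^{2} - 3 k + 1\right)

The ratio is (k + 1)**2/k**2.
Take A(k)=1, B(k)=1, C(k)=k**2.
Key eq: (1)·f(k+1) = (1)·f(k) + (k**2).
Degrees (0,0,2) ⇒ d ≤ 3.
Coefficient equations give f(k) = k*(k - 1)*(2*k - 1)/6.
So s_k = (B(k−1)f/C)·t_k = ((k - 1)*(2*k - 1)/(6*k))·t_k = k*(2*k**2 - 3*k + 1).
Verify: 6*k**2 matches t_k.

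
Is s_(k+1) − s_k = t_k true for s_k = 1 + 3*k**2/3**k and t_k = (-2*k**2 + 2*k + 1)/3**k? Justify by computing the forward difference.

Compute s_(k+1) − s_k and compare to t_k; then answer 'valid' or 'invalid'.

s_(k+1) = 1 + (k + 1)**2/3**k
s_(k+1) − s_k = (-3*k**2 + (k + 1)**2)/3**k
(s_(k+1) − s_k) − t_k = 0

Valid — Δs_k = t_k.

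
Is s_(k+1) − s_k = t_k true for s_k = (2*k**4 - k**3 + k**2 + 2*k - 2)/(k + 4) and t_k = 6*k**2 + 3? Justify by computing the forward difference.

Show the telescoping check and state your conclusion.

s_(k+1) = (2*k + 2*(k + 1)**4 - (k + 1)**3 + (k + 1)**2)/(k + 5)
s_(k+1) − s_k = 6*(k**4 + 7*k**3 + 7*k**2 + 5*k + 3)/(k**2 + 9*k + 20)
(s_(k+1) − s_k) − t_k = 3*(-4*k**3 - 27*k**2 + k - 14)/(k**2 + 9*k + 20)

Invalid: residual 3*(-4*k**3 - 27*k**2 + k - 14)/(k**2 + 9*k + 20) ≠ 0.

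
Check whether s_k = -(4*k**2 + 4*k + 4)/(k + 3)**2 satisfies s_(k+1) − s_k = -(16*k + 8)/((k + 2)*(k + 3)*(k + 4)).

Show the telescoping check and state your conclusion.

Invalid: residual 4*(-k**3 - k**2 + 9*k + 2)/(k**5 + 16*k**4 + 101*k**3 + 314*k**2 + 480*k + 288) ≠ 0.

s_(k+1) = 4*(-k - (k + 1)**2 - 2)/(k + 4)**2
s_(k+1) − s_k = 4*(-5*k**2 - 21*k - 11)/(k**4 + 14*k**3 + 73*k**2 + 168*k + 144)
(s_(k+1) − s_k) − t_k = 4*(-k**3 - k**2 + 9*k + 2)/(k**5 + 16*k**4 + 101*k**3 + 314*k**2 + 480*k + 288)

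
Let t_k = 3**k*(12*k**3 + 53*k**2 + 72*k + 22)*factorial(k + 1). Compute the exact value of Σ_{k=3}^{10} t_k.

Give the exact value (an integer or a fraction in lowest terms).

Σ = 43529946271231032

r(k) = 3*(12*k**4 + 113*k**3 + 392*k**2 + 587*k + 318)/(12*k**3 + 53*k**2 + 72*k + 22) after simplifying.
Take A(k)=3*k + 6, B(k)=1, C(k)=k**3 + 53*k**2/12 + 6*k + 11/6.
Key eq: (3*k + 6)·f(k+1) = (1)·f(k) + (k**3 + 53*k**2/12 + 6*k + 11/6).
Degrees (1,0,3) ⇒ d ≤ 2.
Coefficient equations give f(k) = (4*k**2 + 3*k - 4)/12.
Then R = B(k−1)f/C = (4*k**2 + 3*k - 4)/(12*k**3 + 53*k**2 + 72*k + 22), so s_k = R(k)·t_k = 3**k*(4*k**2 + 3*k - 4)*factorial(k + 1).
s_(k+1) − s_k = 3**k*(12*k**3 + 53*k**2 + 72*k + 22)*factorial(k + 1) = t_k.
Sum = s_(11) − s_(3); s_(11) = 43529946271257600, s_(3) = 26568 ⇒ 43529946271231032.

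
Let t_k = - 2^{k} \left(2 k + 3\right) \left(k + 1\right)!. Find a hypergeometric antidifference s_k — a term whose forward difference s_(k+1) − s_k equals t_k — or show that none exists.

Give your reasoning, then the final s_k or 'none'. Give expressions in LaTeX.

Ratio r(k) = 2*(k + 2)*(2*k + 5)/(2*k + 3).
So A=2*k + 4 and B=1, with C=k + 3/2.
Key eq: (2*k + 4)·f(k+1) = (1)·f(k) + (k + 3/2).
deg f ≤ 0 (via 1,0,1).
A polynomial solution: f(k) = 1/2.
Certificate R = B(k−1)f/C = 1/(2*k + 3) gives s_k = -2**k*factorial(k + 1).
Δs = -2**k*(2*k + 3)*factorial(k + 1), as required.

s_k = - 2^{k} \left(k + 1\right)!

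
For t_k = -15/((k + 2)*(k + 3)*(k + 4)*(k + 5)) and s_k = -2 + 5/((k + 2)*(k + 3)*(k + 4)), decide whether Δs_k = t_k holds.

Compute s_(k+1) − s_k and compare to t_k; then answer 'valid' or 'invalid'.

valid (s_(k+1) − s_k reduces to t_k)

s_(k+1) = -2 + 5/((k + 3)*(k + 4)*(k + 5))
s_(k+1) − s_k = -15/((k + 2)*(k + 3)*(k + 4)*(k + 5))
(s_(k+1) − s_k) − t_k = 0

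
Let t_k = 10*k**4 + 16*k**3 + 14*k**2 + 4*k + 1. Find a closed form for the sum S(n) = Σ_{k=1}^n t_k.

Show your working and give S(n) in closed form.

r(k) = (10*k**4 + 56*k**3 + 122*k**2 + 120*k + 45)/(10*k**4 + 16*k**3 + 14*k**2 + 4*k + 1) after simplifying.
Take A(k)=1, B(k)=1, C(k)=k**4 + 8*k**3/5 + 7*k**2/5 + 2*k/5 + 1/10.
f must satisfy (1)·f(k+1) − (1)·f(k) = k**4 + 8*k**3/5 + 7*k**2/5 + 2*k/5 + 1/10.
deg f ≤ 5 (via 0,0,4).
Solve for f: f(k) = k*(2*k**4 - k**3 - k + 1)/10 (degree 5 ≤ 5).
R(k) = B(k−1)·f(k)/C(k) = k*(2*k**4 - k**3 - k + 1)/(10*k**4 + 16*k**3 + 14*k**2 + 4*k + 1); s_k = R·t_k = k*(2*k**4 - k**3 - k + 1).
s_(k+1) − s_k = 10*k**4 + 16*k**3 + 14*k**2 + 4*k + 1 = t_k.
s_(n+1) = 2*n**5 + 9*n**4 + 16*n**3 + 13*n**2 + 5*n + 1 and s_(1) = 1, so S(n) = n*(2*n**4 + 9*n**3 + 16*n**2 + 13*n + 5).

S(n) = n*(2*n**4 + 9*n**3 + 16*n**2 + 13*n + 5)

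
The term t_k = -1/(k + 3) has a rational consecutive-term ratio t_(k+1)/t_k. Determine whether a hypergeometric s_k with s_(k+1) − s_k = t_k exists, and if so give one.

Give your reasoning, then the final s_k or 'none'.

t_(k+1)/t_k = (k + 3)/(k + 4).
Factor: A=k + 3; B=k + 4; C=1.
f must satisfy (k + 3)·f(k+1) − (k + 3)·f(k) = 1.
Degrees (1,1,0) ⇒ d ≤ 0.
f = c0 ⇒ A·f(k+1) − B(k−1)·f(k) − C = -1. The system {-1 = 0} is inconsistent; no antidifference.

none — t_k is not Gosper-summable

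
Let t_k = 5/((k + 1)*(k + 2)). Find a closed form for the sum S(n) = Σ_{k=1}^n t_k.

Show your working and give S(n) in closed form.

S(n) = 5*n/(2*(n + 2))

r(k) = (k + 1)/(k + 3) after simplifying.
So A=k + 1 and B=k + 3, with C=1.
Key eq: (k + 1)·f(k+1) = (k + 2)·f(k) + (1).
From deg A=1, deg B=1, deg C=0: d=1.
Match coefficients ⇒ f(k) = k.
R(k) = B(k−1)·f(k)/C(k) = k*(k + 2); s_k = R·t_k = 5*k/(k + 1).
Check: Δs_k = 5/(k**2 + 3*k + 2). ✓
Σ_(k=1)^n t_k = s_(n+1) − s_(1) = (5*(n + 1)/(n + 2)) − (5/2), i.e. 5*n/(2*(n + 2)).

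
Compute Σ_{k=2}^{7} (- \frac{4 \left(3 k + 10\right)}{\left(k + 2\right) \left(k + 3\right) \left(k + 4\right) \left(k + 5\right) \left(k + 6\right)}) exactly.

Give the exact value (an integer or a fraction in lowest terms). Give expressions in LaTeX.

t_(k+1)/t_k = (k + 2)*(3*k + 13)/((k + 7)*(3*k + 10)).
So A=k + 2 and B=k + 7, with C=k + 10/3.
Set up (k + 2)·f(k+1) − (k + 6)·f(k) − (k + 10/3) = 0.
d = 4 from the (1,1,1) case.
A polynomial solution: f(k) = k*(k + 3)*(k**2 + 11*k + 38)/120.
Then R = B(k−1)f/C = k*(k + 3)*(k + 6)*(k**2 + 11*k + 38)/(40*(3*k + 10)), so s_k = R(k)·t_k = k*(-k**2 - 11*k - 38)/(10*(k**3 + 11*k**2 + 38*k + 40)).
Δs = 4*(-3*k - 10)/(k**5 + 20*k**4 + 155*k**3 + 580*k**2 + 1044*k + 720), as required.
Telescoping: Σ = s_(8) − s_(2) = -19/195 − (-8/105) = -29/1365.

Σ = -29/1365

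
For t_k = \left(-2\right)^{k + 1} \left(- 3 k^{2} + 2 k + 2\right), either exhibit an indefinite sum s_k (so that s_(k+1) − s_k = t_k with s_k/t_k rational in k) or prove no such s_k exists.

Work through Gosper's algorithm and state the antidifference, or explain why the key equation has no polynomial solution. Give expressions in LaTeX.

s_k = 2 \left(-2\right)^{k} k \left(2 - k\right)

The ratio is 2*(-3*k**2 - 4*k + 1)/(3*k**2 - 2*k - 2).
Gosper form: A/B · C(k+1)/C(k) with A=-2, B=1, C=k**2 - 2*k/3 - 2/3.
Solve (-2)·f(k+1) − (1)·f(k) = k**2 - 2*k/3 - 2/3.
deg f ≤ 2 (via 0,0,2).
Coefficient equations give f(k) = -k*(k - 2)/3.
Certificate R = B(k−1)f/C = -k*(k - 2)/(3*k**2 - 2*k - 2) gives s_k = 2*(-2)**k*k*(2 - k).
Check: Δs_k = (-2)**(k + 1)*(-3*k**2 + 2*k + 2). ✓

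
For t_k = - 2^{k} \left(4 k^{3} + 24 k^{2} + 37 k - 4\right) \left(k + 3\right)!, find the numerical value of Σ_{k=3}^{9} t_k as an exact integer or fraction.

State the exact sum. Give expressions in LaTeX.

r(k) = 2*(4*k**4 + 52*k**3 + 241*k**2 + 449*k + 244)/(4*k**3 + 24*k**2 + 37*k - 4) after simplifying.
Factor: A=2*k + 8; B=1; C=k**3 + 6*k**2 + 37*k/4 - 1.
Solve (2*k + 8)·f(k+1) − (1)·f(k) = k**3 + 6*k**2 + 37*k/4 - 1.
d = 2 from the (1,0,3) case.
Solve for f: f(k) = (2*k**2 + k - 4)/4 (degree 2 ≤ 2).
Get s_k = R·t_k = -2**k*(2*k**2 + k - 4)*factorial(k + 3) with R(k) = B(k−1)f(k)/C(k) = (2*k**2 + k - 4)/(4*k**3 + 24*k**2 + 37*k - 4).
s_(k+1) − s_k = -2**k*(4*k**3 + 24*k**2 + 37*k - 4)*factorial(k + 3) = t_k.
Telescoping: Σ = s_(10) − s_(3) = -1313552675635200 − (-97920) = -1313552675537280.

Σ = -1313552675537280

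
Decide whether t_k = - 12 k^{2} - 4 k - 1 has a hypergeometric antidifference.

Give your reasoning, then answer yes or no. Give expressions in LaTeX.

Yes. s_k = k \left(- 4 k^{2} + 4 k - 1\right).

Step 1: r(k) = (12*k**2 + 28*k + 17)/(12*k**2 + 4*k + 1).
Normal form (A,B,C) = (1, 1, k**2 + k/3 + 1/12).
Set up (1)·f(k+1) − (1)·f(k) − (k**2 + k/3 + 1/12) = 0.
From deg A=0, deg B=0, deg C=2: d=3.
Coefficient equations give f(k) = k*(2*k - 1)**2/12.
Certificate R = B(k−1)f/C = k*(2*k - 1)**2/(12*k**2 + 4*k + 1) gives s_k = k*(-4*k**2 + 4*k - 1).
Δs = -12*k**2 - 4*k - 1, as required.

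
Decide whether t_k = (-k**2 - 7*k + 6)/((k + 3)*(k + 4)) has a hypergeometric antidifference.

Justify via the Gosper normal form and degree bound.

Step 1: r(k) = (k + 3)*(7*k + (k + 1)**2 + 1)/((k + 5)*(k**2 + 7*k - 6)).
Normal form (A,B,C) = (k + 3, k + 5, k**2 + 7*k - 6).
Set up (k + 3)·f(k+1) − (k + 4)·f(k) − (k**2 + 7*k - 6) = 0.
d = 2 from the (1,1,2) case.
A polynomial solution: f(k) = k*(k - 3).
Then R = B(k−1)f/C = k*(k - 3)*(k + 4)/(k**2 + 7*k - 6), so s_k = R(k)·t_k = k*(3 - k)/(k + 3).
Δs = (-k**2 - 7*k + 6)/(k**2 + 7*k + 12), as required.

Yes. s_k = k*(3 - k)/(k + 3).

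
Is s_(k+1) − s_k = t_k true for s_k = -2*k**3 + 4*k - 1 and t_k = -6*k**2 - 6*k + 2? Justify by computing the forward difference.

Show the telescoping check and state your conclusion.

s_(k+1) = 4*k - 2*(k + 1)**3 + 3
s_(k+1) − s_k = -6*k**2 - 6*k + 2
(s_(k+1) − s_k) − t_k = 0

valid; difference matches t_k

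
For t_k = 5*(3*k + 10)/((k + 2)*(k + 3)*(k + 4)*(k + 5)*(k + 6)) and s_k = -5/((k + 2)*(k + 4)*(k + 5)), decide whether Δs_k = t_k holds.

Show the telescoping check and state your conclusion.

s_(k+1) = -5/((k + 3)*(k + 5)*(k + 6))
s_(k+1) − s_k = 5*(3*k + 10)/(k**5 + 20*k**4 + 155*k**3 + 580*k**2 + 1044*k + 720)
(s_(k+1) − s_k) − t_k = 0

Valid — Δs_k = t_k.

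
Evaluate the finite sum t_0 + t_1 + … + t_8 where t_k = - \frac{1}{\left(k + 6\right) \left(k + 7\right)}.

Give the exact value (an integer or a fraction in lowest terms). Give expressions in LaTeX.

t_(k+1)/t_k = (k + 6)/(k + 8).
Gosper form: A/B · C(k+1)/C(k) with A=k + 6, B=k + 8, C=1.
Key eq: (k + 6)·f(k+1) = (k + 7)·f(k) + (1).
Bound: deg f ≤ 1.
Solving with deg f ≤ 1: f(k) = k/6.
So s_k = (B(k−1)f/C)·t_k = (k*(k + 7)/6)·t_k = -k/(6*k + 36).
Verify: -1/(k**2 + 13*k + 42) matches t_k.
Evaluate s at k=9 and k=0: -1/10 and 0; difference -1/10.

Σ = -1/10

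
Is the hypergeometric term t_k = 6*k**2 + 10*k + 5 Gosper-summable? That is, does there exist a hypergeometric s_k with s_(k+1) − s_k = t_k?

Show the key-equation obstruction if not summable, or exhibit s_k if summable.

Yes. s_k = k*(2*k**2 + 2*k + 1).

Step 1: r(k) = (6*k**2 + 22*k + 21)/(6*k**2 + 10*k + 5).
Gosper form: A/B · C(k+1)/C(k) with A=1, B=1, C=k**2 + 5*k/3 + 5/6.
Solve (1)·f(k+1) − (1)·f(k) = k**2 + 5*k/3 + 5/6.
Bound: deg f ≤ 3.
A polynomial solution: f(k) = k*(2*k**2 + 2*k + 1)/6.
R(k) = B(k−1)·f(k)/C(k) = k*(2*k**2 + 2*k + 1)/(6*k**2 + 10*k + 5); s_k = R·t_k = k*(2*k**2 + 2*k + 1).
Verify: 6*k**2 + 10*k + 5 matches t_k.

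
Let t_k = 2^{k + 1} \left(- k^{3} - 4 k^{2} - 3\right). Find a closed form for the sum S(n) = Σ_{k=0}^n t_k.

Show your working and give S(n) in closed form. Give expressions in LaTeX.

S(n) = - 4 \cdot 2^{n} n^{3} - 4 \cdot 2^{n} n^{2} - 4 \cdot 2^{n} n - 8 \cdot 2^{n} + 2

Ratio r(k) = 2*((k + 1)**3 + 4*(k + 1)**2 + 3)/(k**3 + 4*k**2 + 3).
Normal form (A,B,C) = (2, 1, k**3 + 4*k**2 + 3).
Key eq: (2)·f(k+1) = (1)·f(k) + (k**3 + 4*k**2 + 3).
Bound: deg f ≤ 3.
Solving with deg f ≤ 3: f(k) = k**3 - 2*k**2 + 2*k + 1.
R(k) = B(k−1)·f(k)/C(k) = (k**3 - 2*k**2 + 2*k + 1)/(k**3 + 4*k**2 + 3); s_k = R·t_k = 2**(k + 1)*(-k**3 + 2*k**2 - 2*k - 1).
Verify: 2**(k + 1)*(-k**3 - 4*k**2 - 3) matches t_k.
Evaluate: s_(n+1) = 2**(n + 2)*(-n**3 - n**2 - n - 2); subtract s_(0) = -2 ⇒ S(n) = -4*2**n*n**3 - 4*2**n*n**2 - 4*2**n*n - 8*2**n + 2.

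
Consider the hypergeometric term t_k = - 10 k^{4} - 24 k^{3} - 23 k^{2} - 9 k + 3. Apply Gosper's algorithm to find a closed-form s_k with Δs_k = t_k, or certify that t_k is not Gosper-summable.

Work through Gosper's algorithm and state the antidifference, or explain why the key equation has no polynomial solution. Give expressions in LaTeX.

r(k) = (10*k**4 + 64*k**3 + 155*k**2 + 167*k + 63)/(10*k**4 + 24*k**3 + 23*k**2 + 9*k - 3) after simplifying.
So A=1 and B=1, with C=k**4 + 12*k**3/5 + 23*k**2/10 + 9*k/10 - 3/10.
f must satisfy (1)·f(k+1) − (1)·f(k) = k**4 + 12*k**3/5 + 23*k**2/10 + 9*k/10 - 3/10.
deg f ≤ 5 (via 0,0,4).
Coefficient equations give f(k) = k*(2*k**4 + k**3 - k**2 - k - 4)/10.
R(k) = B(k−1)·f(k)/C(k) = k*(2*k**4 + k**3 - k**2 - k - 4)/(10*k**4 + 24*k**3 + 23*k**2 + 9*k - 3); s_k = R·t_k = k*(-2*k**4 - k**3 + k**2 + k + 4).
Verify: -10*k**4 - 24*k**3 - 23*k**2 - 9*k + 3 matches t_k.

s_k = k \left(- 2 k^{4} - k^{3} + k^{2} + k + 4\right)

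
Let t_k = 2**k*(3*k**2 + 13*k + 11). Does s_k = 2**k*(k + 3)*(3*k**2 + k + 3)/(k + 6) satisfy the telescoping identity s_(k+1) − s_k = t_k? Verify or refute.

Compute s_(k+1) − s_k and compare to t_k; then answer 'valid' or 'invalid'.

s_(k+1) = 2**(k + 1)*(k + 4)*(k + 3*(k + 1)**2 + 4)/(k + 7)
s_(k+1) − s_k = 2**k*(3*k**4 + 43*k**3 + 222*k**2 + 425*k + 273)/(k**2 + 13*k + 42)
(s_(k+1) − s_k) − t_k = 2**k*(-9*k**3 - 84*k**2 - 264*k - 189)/(k**2 + 13*k + 42)

Invalid: residual 2**k*(-9*k**3 - 84*k**2 - 264*k - 189)/(k**2 + 13*k + 42) ≠ 0.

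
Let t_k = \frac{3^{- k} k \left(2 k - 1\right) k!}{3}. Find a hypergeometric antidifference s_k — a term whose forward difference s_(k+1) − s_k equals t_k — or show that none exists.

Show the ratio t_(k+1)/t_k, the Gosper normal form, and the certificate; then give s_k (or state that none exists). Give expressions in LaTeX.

t_(k+1)/t_k = (k + 1)**2*(2*k + 1)/(3*k*(2*k - 1)).
A = k/3 + 1/3, B = 1, C = k**2 - k/2.
Set up (k/3 + 1/3)·f(k+1) − (1)·f(k) − (k**2 - k/2) = 0.
d = 1 from the (1,0,2) case.
Match coefficients ⇒ f(k) = 3*(2*k + 1)/2.
R(k) = B(k−1)·f(k)/C(k) = 3*(2*k + 1)/(k*(2*k - 1)); s_k = R·t_k = (2*k + 1)*factorial(k)/3**k.
s_(k+1) − s_k = k*(2*k - 1)*factorial(k)/(3*3**k) = t_k.

s_k = 3^{- k} \left(2 k + 1\right) k!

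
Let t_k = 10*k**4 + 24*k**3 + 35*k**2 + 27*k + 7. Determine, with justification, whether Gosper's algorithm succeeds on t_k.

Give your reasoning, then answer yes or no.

Yes. s_k = k*(2*k**4 + k**3 + 3*k**2 + 2*k - 1).

Ratio r(k) = (10*k**4 + 64*k**3 + 167*k**2 + 209*k + 103)/(10*k**4 + 24*k**3 + 35*k**2 + 27*k + 7).
Normal form (A,B,C) = (1, 1, k**4 + 12*k**3/5 + 7*k**2/2 + 27*k/10 + 7/10).
Key eq: (1)·f(k+1) = (1)·f(k) + (k**4 + 12*k**3/5 + 7*k**2/2 + 27*k/10 + 7/10).
From deg A=0, deg B=0, deg C=4: d=5.
Match coefficients ⇒ f(k) = k*(2*k**4 + k**3 + 3*k**2 + 2*k - 1)/10.
So s_k = (B(k−1)f/C)·t_k = (k*(2*k**4 + k**3 + 3*k**2 + 2*k - 1)/(10*k**4 + 24*k**3 + 35*k**2 + 27*k + 7))·t_k = k*(2*k**4 + k**3 + 3*k**2 + 2*k - 1).
Δs = 10*k**4 + 24*k**3 + 35*k**2 + 27*k + 7, as required.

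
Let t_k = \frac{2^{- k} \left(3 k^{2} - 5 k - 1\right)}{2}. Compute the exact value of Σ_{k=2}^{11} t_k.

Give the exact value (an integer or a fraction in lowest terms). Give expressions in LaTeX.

Σ = 16961/4096

t_(k+1)/t_k = (3*k**2 + k - 3)/(2*(3*k**2 - 5*k - 1)).
Factor: A=1/2; B=1; C=k**2 - 5*k/3 - 1/3.
Need (1/2)·f(k+1) − (1)·f(k) = k**2 - 5*k/3 - 1/3.
deg f ≤ 2 (via 0,0,2).
A polynomial solution: f(k) = -2*(3*k**2 + k + 3)/3.
Certificate R = B(k−1)f/C = -2*(3*k**2 + k + 3)/(3*k**2 - 5*k - 1) gives s_k = (-3*k**2 - k - 3)/2**k.
Check: Δs_k = (3*k**2 - 5*k - 1)/(2*2**k). ✓
Sum = s_(12) − s_(2); s_(12) = -447/4096, s_(2) = -17/4 ⇒ 16961/4096.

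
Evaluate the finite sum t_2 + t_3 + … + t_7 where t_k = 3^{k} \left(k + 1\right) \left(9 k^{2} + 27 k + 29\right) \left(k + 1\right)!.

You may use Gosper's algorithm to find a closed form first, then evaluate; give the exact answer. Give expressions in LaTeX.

Σ = 478551990870

t_(k+1)/t_k = (k + 2)**2*(81*k + 27*(k + 1)**2 + 168)/((k + 1)*(9*k**2 + 27*k + 29)).
A = 3*k + 6, B = 1, C = k**3 + 4*k**2 + 56*k/9 + 29/9.
Set up (3*k + 6)·f(k+1) − (1)·f(k) − (k**3 + 4*k**2 + 56*k/9 + 29/9) = 0.
d = 2 from the (1,0,3) case.
Match coefficients ⇒ f(k) = (3*k**2 + k + 1)/9.
Then R = B(k−1)f/C = (3*k**2 + k + 1)/((k + 1)*(9*k**2 + 27*k + 29)), so s_k = R(k)·t_k = 3**k*(3*k**2 + k + 1)*factorial(k + 1).
Δs = 3**k*(k + 1)*(9*k**2 + 27*k + 29)*factorial(k + 1), as required.
Σ_(k=2)^(7) t_k = s_(8) − s_(2) = 478551991680 − (810) = 478551990870.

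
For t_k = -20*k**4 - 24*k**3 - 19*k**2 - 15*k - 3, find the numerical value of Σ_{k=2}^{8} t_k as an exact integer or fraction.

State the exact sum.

r(k) = (20*k**4 + 104*k**3 + 211*k**2 + 205*k + 81)/(20*k**4 + 24*k**3 + 19*k**2 + 15*k + 3) after simplifying.
Normal form (A,B,C) = (1, 1, k**4 + 6*k**3/5 + 19*k**2/20 + 3*k/4 + 3/20).
f must satisfy (1)·f(k+1) − (1)·f(k) = k**4 + 6*k**3/5 + 19*k**2/20 + 3*k/4 + 3/20.
Degrees (0,0,4) ⇒ d ≤ 5.
A polynomial solution: f(k) = k*(2*k - 1)*(2*k**3 - k**2 + 2)/20.
Then R = B(k−1)f/C = k*(2*k - 1)*(2*k**3 - k**2 + 2)/(20*k**4 + 24*k**3 + 19*k**2 + 15*k + 3), so s_k = R(k)·t_k = k*(-4*k**4 + 4*k**3 - k**2 - 4*k + 2).
Δs = -20*k**4 - 24*k**3 - 19*k**2 - 15*k - 3, as required.
Sum = s_(9) − s_(2); s_(9) = -210987, s_(2) = -84 ⇒ -210903.

Σ = -210903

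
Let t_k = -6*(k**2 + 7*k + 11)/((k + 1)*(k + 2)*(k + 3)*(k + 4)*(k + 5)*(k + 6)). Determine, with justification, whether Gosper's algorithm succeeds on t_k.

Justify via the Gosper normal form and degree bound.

t_(k+1)/t_k = (k + 1)*(7*k + (k + 1)**2 + 18)/((k + 7)*(k**2 + 7*k + 11)).
Take A(k)=k + 1, B(k)=k + 7, C(k)=k**2 + 7*k + 11.
Set up (k + 1)·f(k+1) − (k + 6)·f(k) − (k**2 + 7*k + 11) = 0.
From deg A=1, deg B=1, deg C=2: d=5.
Solve for f: f(k) = k*(k + 2)*(k + 4)*(k**2 + 9*k + 23)/45 (degree 5 ≤ 5).
Certificate R = B(k−1)f/C = k*(k + 2)*(k + 4)*(k + 6)*(k**2 + 9*k + 23)/(45*(k**2 + 7*k + 11)) gives s_k = 2*k*(-k**2 - 9*k - 23)/(15*(k**3 + 9*k**2 + 23*k + 15)).
Verify: 6*(-k**2 - 7*k - 11)/(k**6 + 21*k**5 + 175*k**4 + 735*k**3 + 1624*k**2 + 1764*k + 720) matches t_k.

Yes. s_k = 2*k*(-k**2 - 9*k - 23)/(15*(k**3 + 9*k**2 + 23*k + 15)).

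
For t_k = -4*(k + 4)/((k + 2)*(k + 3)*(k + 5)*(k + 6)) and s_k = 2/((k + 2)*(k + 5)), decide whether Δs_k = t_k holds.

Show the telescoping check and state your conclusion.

Valid: the claim telescopes to t_k.

s_(k+1) = 2/((k + 3)*(k + 6))
s_(k+1) − s_k = 4*(-k - 4)/(k**4 + 16*k**3 + 91*k**2 + 216*k + 180)
(s_(k+1) − s_k) − t_k = 0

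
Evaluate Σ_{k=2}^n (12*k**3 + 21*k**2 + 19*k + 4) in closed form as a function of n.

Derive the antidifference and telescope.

Step 1: r(k) = (12*k**3 + 57*k**2 + 97*k + 56)/(12*k**3 + 21*k**2 + 19*k + 4).
So A=1 and B=1, with C=k**3 + 7*k**2/4 + 19*k/12 + 1/3.
Solve (1)·f(k+1) − (1)·f(k) = k**3 + 7*k**2/4 + 19*k/12 + 1/3.
Degrees (0,0,3) ⇒ d ≤ 4.
Coefficient equations give f(k) = k*(3*k**3 + k**2 + 2*k - 2)/12.
So s_k = (B(k−1)f/C)·t_k = (k*(3*k**3 + k**2 + 2*k - 2)/(12*k**3 + 21*k**2 + 19*k + 4))·t_k = k*(3*k**3 + k**2 + 2*k - 2).
s_(k+1) − s_k = 12*k**3 + 21*k**2 + 19*k + 4 = t_k.
Evaluate: s_(n+1) = 3*n**4 + 13*n**3 + 23*n**2 + 17*n + 4; subtract s_(2) = 60 ⇒ S(n) = 3*n**4 + 13*n**3 + 23*n**2 + 17*n - 56.

S(n) = 3*n**4 + 13*n**3 + 23*n**2 + 17*n - 56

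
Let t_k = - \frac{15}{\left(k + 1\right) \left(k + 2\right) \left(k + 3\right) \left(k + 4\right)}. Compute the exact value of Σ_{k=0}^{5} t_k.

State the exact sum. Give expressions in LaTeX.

t_(k+1)/t_k = (k + 1)/(k + 5).
A = k + 1, B = k + 5, C = 1.
f must satisfy (k + 1)·f(k+1) − (k + 4)·f(k) = 1.
Degrees (1,1,0) ⇒ d ≤ 3.
Coefficient equations give f(k) = k*(k**2 + 6*k + 11)/18.
So s_k = (B(k−1)f/C)·t_k = (k*(k + 4)*(k**2 + 6*k + 11)/18)·t_k = 5*k*(-k**2 - 6*k - 11)/(6*(k + 1)*(k + 2)*(k + 3)).
Verify: -15/(k**4 + 10*k**3 + 35*k**2 + 50*k + 24) matches t_k.
Telescoping: Σ = s_(6) − s_(0) = -415/504 − (0) = -415/504.

Σ = -415/504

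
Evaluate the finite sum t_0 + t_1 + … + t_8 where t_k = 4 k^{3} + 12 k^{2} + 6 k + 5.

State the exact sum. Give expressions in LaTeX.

t_(k+1)/t_k = (4*k**3 + 24*k**2 + 42*k + 27)/(4*k**3 + 12*k**2 + 6*k + 5).
So A=1 and B=1, with C=k**3 + 3*k**2 + 3*k/2 + 5/4.
Set up (1)·f(k+1) − (1)·f(k) − (k**3 + 3*k**2 + 3*k/2 + 5/4) = 0.
deg f ≤ 4 (via 0,0,3).
Solving with deg f ≤ 4: f(k) = k*(k**3 + 2*k**2 - 2*k + 4)/4.
Then R = B(k−1)f/C = k*(k**3 + 2*k**2 - 2*k + 4)/(4*k**3 + 12*k**2 + 6*k + 5), so s_k = R(k)·t_k = k*(k**3 + 2*k**2 - 2*k + 4).
Verify: 4*k**3 + 12*k**2 + 6*k + 5 matches t_k.
Sum = s_(9) − s_(0); s_(9) = 7893, s_(0) = 0 ⇒ 7893.

Σ = 7893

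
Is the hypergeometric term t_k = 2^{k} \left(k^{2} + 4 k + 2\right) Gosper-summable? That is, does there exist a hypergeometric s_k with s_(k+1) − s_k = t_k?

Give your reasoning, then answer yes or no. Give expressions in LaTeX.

t_(k+1)/t_k = 2*(k**2 + 6*k + 7)/(k**2 + 4*k + 2).
So A=2 and B=1, with C=k**2 + 4*k + 2.
f must satisfy (2)·f(k+1) − (1)·f(k) = k**2 + 4*k + 2.
Bound: deg f ≤ 2.
Match coefficients ⇒ f(k) = k**2.
R(k) = B(k−1)·f(k)/C(k) = k**2/(k**2 + 4*k + 2); s_k = R·t_k = 2**k*k**2.
Verify: 2**k*(k**2 + 4*k + 2) matches t_k.

Yes. s_k = 2^{k} k^{2}.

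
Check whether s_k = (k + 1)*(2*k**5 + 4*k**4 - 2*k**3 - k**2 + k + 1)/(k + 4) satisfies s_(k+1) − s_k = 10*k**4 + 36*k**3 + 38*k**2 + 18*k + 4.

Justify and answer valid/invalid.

s_(k+1) = (2*k**6 + 18*k**5 + 62*k**4 + 105*k**3 + 93*k**2 + 43*k + 10)/(k + 5)
s_(k+1) − s_k = (10*k**6 + 102*k**5 + 346*k**4 + 528*k**3 + 413*k**2 + 171*k + 35)/(k**2 + 9*k + 20)
(s_(k+1) − s_k) − t_k = 3*(-8*k**5 - 72*k**4 - 184*k**3 - 171*k**2 - 75*k - 15)/(k**2 + 9*k + 20)

Invalid: residual 3*(-8*k**5 - 72*k**4 - 184*k**3 - 171*k**2 - 75*k - 15)/(k**2 + 9*k + 20) ≠ 0.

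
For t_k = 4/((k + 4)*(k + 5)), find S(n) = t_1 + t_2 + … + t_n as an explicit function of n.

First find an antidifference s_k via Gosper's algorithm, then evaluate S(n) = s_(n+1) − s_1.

S(n) = 4*n/(5*(n + 5))

r(k) = (k + 4)/(k + 6) after simplifying.
Normal form (A,B,C) = (k + 4, k + 6, 1).
Key eq: (k + 4)·f(k+1) = (k + 5)·f(k) + (1).
Degrees (1,1,0) ⇒ d ≤ 1.
Match coefficients ⇒ f(k) = k/4.
So s_k = (B(k−1)f/C)·t_k = (k*(k + 5)/4)·t_k = k/(k + 4).
Check: Δs_k = 4/(k**2 + 9*k + 20). ✓
Evaluate: s_(n+1) = (n + 1)/(n + 5); subtract s_(1) = 1/5 ⇒ S(n) = 4*n/(5*(n + 5)).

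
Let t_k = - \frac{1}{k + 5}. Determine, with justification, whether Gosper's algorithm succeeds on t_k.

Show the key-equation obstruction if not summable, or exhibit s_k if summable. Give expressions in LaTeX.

Step 1: r(k) = (k + 5)/(k + 6).
Take A(k)=k + 5, B(k)=k + 6, C(k)=1.
Solve (k + 5)·f(k+1) − (k + 5)·f(k) = 1.
d = 0 from the (1,1,0) case.
Write f(k) = c0. Then LHS − RHS = -1, requiring -1 = 0: contradictory. No certificate.

No — the linear system for f has no solution.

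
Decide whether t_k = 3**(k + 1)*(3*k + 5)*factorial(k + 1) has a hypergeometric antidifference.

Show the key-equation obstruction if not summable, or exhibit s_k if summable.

t_(k+1)/t_k = 3*(k + 2)*(3*k + 8)/(3*k + 5).
Factor: A=3*k + 6; B=1; C=k + 5/3.
Solve (3*k + 6)·f(k+1) − (1)·f(k) = k + 5/3.
Degrees (1,0,1) ⇒ d ≤ 0.
Solving with deg f ≤ 0: f(k) = 1/3.
Get s_k = R·t_k = 3**(k + 1)*factorial(k + 1) with R(k) = B(k−1)f(k)/C(k) = 1/(3*k + 5).
Check: Δs_k = 3**(k + 1)*(3*k + 5)*factorial(k + 1). ✓

Yes. s_k = 3**(k + 1)*factorial(k + 1).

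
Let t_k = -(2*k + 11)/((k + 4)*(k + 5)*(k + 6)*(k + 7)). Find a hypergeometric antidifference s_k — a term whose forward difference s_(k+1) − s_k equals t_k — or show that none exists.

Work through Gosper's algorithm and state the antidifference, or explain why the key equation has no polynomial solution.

r(k) = (k + 4)*(2*k + 13)/((k + 8)*(2*k + 11)) after simplifying.
Normal form (A,B,C) = (k + 4, k + 8, k + 11/2).
Set up (k + 4)·f(k+1) − (k + 7)·f(k) − (k + 11/2) = 0.
Degrees (1,1,1) ⇒ d ≤ 3.
Solve for f: f(k) = k*(k + 5)*(k + 10)/48 (degree 3 ≤ 3).
Then R = B(k−1)f/C = k*(k + 5)*(k + 7)*(k + 10)/(24*(2*k + 11)), so s_k = R(k)·t_k = k*(-k - 10)/(24*(k**2 + 10*k + 24)).
Check: Δs_k = (-2*k - 11)/(k**4 + 22*k**3 + 179*k**2 + 638*k + 840). ✓

s_k = k*(-k - 10)/(24*(k**2 + 10*k + 24))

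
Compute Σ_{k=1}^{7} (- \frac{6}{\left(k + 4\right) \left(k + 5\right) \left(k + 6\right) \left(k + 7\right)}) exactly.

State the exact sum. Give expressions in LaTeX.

Ratio r(k) = (k + 4)/(k + 8).
Factor: A=k + 4; B=k + 8; C=1.
Solve (k + 4)·f(k+1) − (k + 7)·f(k) = 1.
Bound: deg f ≤ 3.
Solving with deg f ≤ 3: f(k) = k*(k**2 + 15*k + 74)/360.
Then R = B(k−1)f/C = k*(k + 7)*(k**2 + 15*k + 74)/360, so s_k = R(k)·t_k = k*(-k**2 - 15*k - 74)/(60*(k + 4)*(k + 5)*(k + 6)).
Verify: -6/(k**4 + 22*k**3 + 179*k**2 + 638*k + 840) matches t_k.
Σ_(k=1)^(7) t_k = s_(8) − s_(1) = -43/2730 − (-1/140) = -47/5460.

Σ = -47/5460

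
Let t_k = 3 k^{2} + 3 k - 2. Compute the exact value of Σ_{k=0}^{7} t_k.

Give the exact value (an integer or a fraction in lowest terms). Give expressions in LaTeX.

r(k) = (3*k**2 + 9*k + 4)/(3*k**2 + 3*k - 2) after simplifying.
Take A(k)=1, B(k)=1, C(k)=k**2 + k - 2/3.
f must satisfy (1)·f(k+1) − (1)·f(k) = k**2 + k - 2/3.
deg f ≤ 3 (via 0,0,2).
Match coefficients ⇒ f(k) = k*(k**2 - 3)/3.
So s_k = (B(k−1)f/C)·t_k = (k*(k**2 - 3)/(3*k**2 + 3*k - 2))·t_k = k*(k**2 - 3).
Check: Δs_k = 3*k**2 + 3*k - 2. ✓
Telescoping: Σ = s_(8) − s_(0) = 488 − (0) = 488.

Σ = 488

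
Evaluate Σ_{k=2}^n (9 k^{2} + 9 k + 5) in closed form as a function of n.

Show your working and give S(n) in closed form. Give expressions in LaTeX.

S(n) = 3 n^{3} + 9 n^{2} + 11 n - 23

r(k) = (9*k**2 + 27*k + 23)/(9*k**2 + 9*k + 5) after simplifying.
Take A(k)=1, B(k)=1, C(k)=k**2 + k + 5/9.
Set up (1)·f(k+1) − (1)·f(k) − (k**2 + k + 5/9) = 0.
Bound: deg f ≤ 3.
Solve for f: f(k) = k*(3*k**2 + 2)/9 (degree 3 ≤ 3).
Certificate R = B(k−1)f/C = k*(3*k**2 + 2)/(9*k**2 + 9*k + 5) gives s_k = k*(3*k**2 + 2).
s_(k+1) − s_k = 9*k**2 + 9*k + 5 = t_k.
Evaluate: s_(n+1) = 3*n**3 + 9*n**2 + 11*n + 5; subtract s_(2) = 28 ⇒ S(n) = 3*n**3 + 9*n**2 + 11*n - 23.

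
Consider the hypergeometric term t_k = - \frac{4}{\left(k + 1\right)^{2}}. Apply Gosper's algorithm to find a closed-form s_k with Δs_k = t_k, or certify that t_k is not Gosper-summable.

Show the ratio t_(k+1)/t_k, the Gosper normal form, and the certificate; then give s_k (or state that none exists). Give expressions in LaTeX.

Ratio r(k) = (k + 1)**2/(k + 2)**2.
Factor: A=k**2 + 2*k + 1; B=k**2 + 4*k + 4; C=1.
Need (k**2 + 2*k + 1)·f(k+1) − (k**2 + 2*k + 1)·f(k) = 1.
d = 0 from the (2,2,0) case.
Put f(k) = c0: A·f(k+1) − B(k−1)·f(k) − C = -1; need -1 = 0 — inconsistent ⇒ no f, not summable.

none (Gosper's algorithm certifies no s_k)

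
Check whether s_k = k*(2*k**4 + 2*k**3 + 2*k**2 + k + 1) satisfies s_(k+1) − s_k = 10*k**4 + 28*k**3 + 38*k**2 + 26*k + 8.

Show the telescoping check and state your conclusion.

Valid: the claim telescopes to t_k.

s_(k+1) = 2*k**5 + 12*k**4 + 30*k**3 + 39*k**2 + 27*k + 8
s_(k+1) − s_k = 10*k**4 + 28*k**3 + 38*k**2 + 26*k + 8
(s_(k+1) − s_k) − t_k = 0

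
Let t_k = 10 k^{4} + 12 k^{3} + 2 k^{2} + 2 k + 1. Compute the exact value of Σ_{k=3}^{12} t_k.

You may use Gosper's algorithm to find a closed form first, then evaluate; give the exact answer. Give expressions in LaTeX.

r(k) = (10*k**4 + 52*k**3 + 98*k**2 + 82*k + 27)/(10*k**4 + 12*k**3 + 2*k**2 + 2*k + 1) after simplifying.
Factor: A=1; B=1; C=k**4 + 6*k**3/5 + k**2/5 + k/5 + 1/10.
Solve (1)·f(k+1) − (1)·f(k) = k**4 + 6*k**3/5 + k**2/5 + k/5 + 1/10.
Bound: deg f ≤ 5.
Match coefficients ⇒ f(k) = k**2*(2*k**3 - 2*k**2 - 2*k + 3)/10.
Then R = B(k−1)f/C = k**2*(2*k**3 - 2*k**2 - 2*k + 3)/(10*k**4 + 12*k**3 + 2*k**2 + 2*k + 1), so s_k = R(k)·t_k = k**2*(2*k**3 - 2*k**2 - 2*k + 3).
Δs = 10*k**4 + 12*k**3 + 2*k**2 + 2*k + 1, as required.
Sum = s_(13) − s_(3); s_(13) = 681577, s_(3) = 297 ⇒ 681280.

Σ = 681280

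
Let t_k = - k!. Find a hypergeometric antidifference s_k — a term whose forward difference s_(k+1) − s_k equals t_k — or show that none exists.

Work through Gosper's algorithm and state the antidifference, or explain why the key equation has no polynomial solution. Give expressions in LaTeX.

not Gosper-summable; s_k does not exist

t_(k+1)/t_k = k + 1.
So A=k + 1 and B=1, with C=1.
Need (k + 1)·f(k+1) − (1)·f(k) = 1.
d = -1 from the (1,0,0) case.
d = -1 < 0 ⇒ no nonzero polynomial f; not summable.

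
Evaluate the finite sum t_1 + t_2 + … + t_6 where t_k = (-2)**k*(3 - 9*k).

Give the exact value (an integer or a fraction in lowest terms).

Σ = -2304

t_(k+1)/t_k = 2*(-3*k - 2)/(3*k - 1).
A = -2, B = 1, C = k - 1/3.
Set up (-2)·f(k+1) − (1)·f(k) − (k - 1/3) = 0.
deg f ≤ 1 (via 0,0,1).
Solving with deg f ≤ 1: f(k) = -(k - 1)/3.
Then R = B(k−1)f/C = -(k - 1)/(3*k - 1), so s_k = R(k)·t_k = 3*(-2)**k*(k - 1).
Δs = (-2)**k*(3 - 9*k), as required.
Telescoping: Σ = s_(7) − s_(1) = -2304 − (0) = -2304.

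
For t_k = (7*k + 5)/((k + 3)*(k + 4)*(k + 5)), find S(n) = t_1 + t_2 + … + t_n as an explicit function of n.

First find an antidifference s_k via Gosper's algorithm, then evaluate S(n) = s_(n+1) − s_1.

t_(k+1)/t_k = (k + 3)*(7*k + 12)/((k + 6)*(7*k + 5)).
So A=k + 3 and B=k + 6, with C=k + 5/7.
Set up (k + 3)·f(k+1) − (k + 5)·f(k) − (k + 5/7) = 0.
Degrees (1,1,1) ⇒ d ≤ 2.
Match coefficients ⇒ f(k) = k*(13*k + 7)/84.
So s_k = (B(k−1)f/C)·t_k = (k*(k + 5)*(13*k + 7)/(12*(7*k + 5)))·t_k = k*(13*k + 7)/(12*(k + 3)*(k + 4)).
Δs = (7*k + 5)/(k**3 + 12*k**2 + 47*k + 60), as required.
s_(n+1) = (13*n**2 + 33*n + 20)/(12*(n**2 + 9*n + 20)) and s_(1) = 1/12, so S(n) = n*(n + 2)/(n**2 + 9*n + 20).

S(n) = n*(n + 2)/(n**2 + 9*n + 20)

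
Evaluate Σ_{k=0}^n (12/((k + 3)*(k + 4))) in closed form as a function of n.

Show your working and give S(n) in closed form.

S(n) = 4*(n + 1)/(n + 4)

r(k) = (k + 3)/(k + 5) after simplifying.
Normal form (A,B,C) = (k + 3, k + 5, 1).
Key eq: (k + 3)·f(k+1) = (k + 4)·f(k) + (1).
deg f ≤ 1 (via 1,1,0).
Solving with deg f ≤ 1: f(k) = k/3.
So s_k = (B(k−1)f/C)·t_k = (k*(k + 4)/3)·t_k = 4*k/(k + 3).
s_(k+1) − s_k = 12/(k**2 + 7*k + 12) = t_k.
Evaluate: s_(n+1) = 4*(n + 1)/(n + 4); subtract s_(0) = 0 ⇒ S(n) = 4*(n + 1)/(n + 4).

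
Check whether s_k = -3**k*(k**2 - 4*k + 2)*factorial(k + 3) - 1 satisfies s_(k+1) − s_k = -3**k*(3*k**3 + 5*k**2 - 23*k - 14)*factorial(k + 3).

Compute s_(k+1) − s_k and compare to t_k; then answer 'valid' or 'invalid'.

Valid: the claim telescopes to t_k.

s_(k+1) = 3**(k + 1)*(4*k - (k + 1)**2 + 2)*factorial(k + 4) - 1
s_(k+1) − s_k = -3**k*(3*k**3 + 5*k**2 - 23*k - 14)*factorial(k + 3)
(s_(k+1) − s_k) − t_k = 0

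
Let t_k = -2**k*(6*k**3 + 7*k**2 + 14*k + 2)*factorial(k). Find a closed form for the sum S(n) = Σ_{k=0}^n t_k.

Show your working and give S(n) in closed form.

The ratio is 2*(6*k**4 + 31*k**3 + 71*k**2 + 75*k + 29)/(6*k**3 + 7*k**2 + 14*k + 2).
Take A(k)=2*k + 2, B(k)=1, C(k)=k**3 + 7*k**2/6 + 7*k/3 + 1/3.
Key eq: (2*k + 2)·f(k+1) = (1)·f(k) + (k**3 + 7*k**2/6 + 7*k/3 + 1/3).
From deg A=1, deg B=0, deg C=3: d=2.
Solving with deg f ≤ 2: f(k) = (3*k**2 - 4*k + 4)/6.
Certificate R = B(k−1)f/C = (3*k**2 - 4*k + 4)/(6*k**3 + 7*k**2 + 14*k + 2) gives s_k = -2**k*(3*k**2 - 4*k + 4)*factorial(k).
Δs = -2**k*(6*k**3 + 7*k**2 + 14*k + 2)*factorial(k), as required.
Σ_(k=0)^n t_k = s_(n+1) − s_(0) = (-2**(n + 1)*(3*n**2 + 2*n + 3)*factorial(n + 1)) − (-4), i.e. -6*2**n*n**3*factorial(n) - 10*2**n*n**2*factorial(n) - 10*2**n*n*factorial(n) - 6*2**n*factorial(n) + 4.

S(n) = -6*2**n*n**3*factorial(n) - 10*2**n*n**2*factorial(n) - 10*2**n*n*factorial(n) - 6*2**n*factorial(n) + 4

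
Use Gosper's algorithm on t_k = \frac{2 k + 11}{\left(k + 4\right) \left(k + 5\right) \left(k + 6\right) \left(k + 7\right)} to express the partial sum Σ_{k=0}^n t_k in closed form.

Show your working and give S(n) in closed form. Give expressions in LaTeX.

t_(k+1)/t_k = (k + 4)*(2*k + 13)/((k + 8)*(2*k + 11)).
Gosper form: A/B · C(k+1)/C(k) with A=k + 4, B=k + 8, C=k + 11/2.
Set up (k + 4)·f(k+1) − (k + 7)·f(k) − (k + 11/2) = 0.
deg f ≤ 3 (via 1,1,1).
Coefficient equations give f(k) = k*(k + 5)*(k + 10)/48.
Get s_k = R·t_k = k*(k + 10)/(24*(k**2 + 10*k + 24)) with R(k) = B(k−1)f(k)/C(k) = k*(k + 5)*(k + 7)*(k + 10)/(24*(2*k + 11)).
Δs = (2*k + 11)/(k**4 + 22*k**3 + 179*k**2 + 638*k + 840), as required.
Σ_(k=0)^n t_k = s_(n+1) − s_(0) = ((n**2 + 12*n + 11)/(24*(n**2 + 12*n + 35))) − (0), i.e. (n**2 + 12*n + 11)/(24*(n**2 + 12*n + 35)).

S(n) = \frac{n^{2} + 12 n + 11}{24 \left(n^{2} + 12 n + 35\right)}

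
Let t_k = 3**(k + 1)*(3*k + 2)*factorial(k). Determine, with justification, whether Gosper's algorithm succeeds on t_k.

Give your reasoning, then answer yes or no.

Ratio r(k) = 3*(k + 1)*(3*k + 5)/(3*k + 2).
Factor: A=3*k + 3; B=1; C=k + 2/3.
Solve (3*k + 3)·f(k+1) − (1)·f(k) = k + 2/3.
From deg A=1, deg B=0, deg C=1: d=0.
A polynomial solution: f(k) = 1/3.
Get s_k = R·t_k = 3**(k + 1)*factorial(k) with R(k) = B(k−1)f(k)/C(k) = 1/(3*k + 2).
Verify: 3**(k + 1)*(3*k + 2)*factorial(k) matches t_k.

Yes. s_k = 3**(k + 1)*factorial(k).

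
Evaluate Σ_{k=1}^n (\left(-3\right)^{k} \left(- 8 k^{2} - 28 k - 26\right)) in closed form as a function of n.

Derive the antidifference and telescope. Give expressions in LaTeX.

Compute t_(k+1)/t_k: get 3*(-4*k**2 - 22*k - 31)/(4*k**2 + 14*k + 13).
Normal form (A,B,C) = (-3, 1, k**2 + 7*k/2 + 13/4).
f must satisfy (-3)·f(k+1) − (1)·f(k) = k**2 + 7*k/2 + 13/4.
Bound: deg f ≤ 2.
A polynomial solution: f(k) = -(k + 1)**2/4.
Then R = B(k−1)f/C = -(k + 1)**2/(4*k**2 + 14*k + 13), so s_k = R(k)·t_k = 2*(-3)**k*(k**2 + 2*k + 1).
Δs = (-3)**k*(-8*k**2 - 28*k - 26), as required.
Σ_(k=1)^n t_k = s_(n+1) − s_(1) = ((-3)**(n + 1)*(2*n**2 + 8*n + 8)) − (-24), i.e. -6*(-3)**n*n**2 - 24*(-3)**n*n - 24*(-3)**n + 24.

S(n) = - 6 \left(-3\right)^{n} n^{2} - 24 \left(-3\right)^{n} n - 24 \left(-3\right)^{n} + 24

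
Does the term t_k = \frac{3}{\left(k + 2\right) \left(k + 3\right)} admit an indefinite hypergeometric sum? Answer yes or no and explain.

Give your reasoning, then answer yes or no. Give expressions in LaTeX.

Step 1: r(k) = (k + 2)/(k + 4).
A = k + 2, B = k + 4, C = 1.
Set up (k + 2)·f(k+1) − (k + 3)·f(k) − (1) = 0.
Degrees (1,1,0) ⇒ d ≤ 1.
Solve for f: f(k) = k/2 (degree 1 ≤ 1).
Get s_k = R·t_k = 3*k/(2*(k + 2)) with R(k) = B(k−1)f(k)/C(k) = k*(k + 3)/2.
s_(k+1) − s_k = 3/(k**2 + 5*k + 6) = t_k.

Yes. s_k = \frac{3 k}{2 \left(k + 2\right)}.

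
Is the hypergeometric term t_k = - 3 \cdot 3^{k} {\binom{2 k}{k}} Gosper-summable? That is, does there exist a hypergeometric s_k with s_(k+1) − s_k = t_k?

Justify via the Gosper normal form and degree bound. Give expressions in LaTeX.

No — negative degree bound, so no certificate f.

Ratio r(k) = 6*(2*k + 1)/(k + 1).
Take A(k)=12*k + 6, B(k)=k + 1, C(k)=1.
Need (12*k + 6)·f(k+1) − (k)·f(k) = 1.
From deg A=1, deg B=1, deg C=0: d=-1.
Bound -1 < 0, so the key equation has no polynomial solution.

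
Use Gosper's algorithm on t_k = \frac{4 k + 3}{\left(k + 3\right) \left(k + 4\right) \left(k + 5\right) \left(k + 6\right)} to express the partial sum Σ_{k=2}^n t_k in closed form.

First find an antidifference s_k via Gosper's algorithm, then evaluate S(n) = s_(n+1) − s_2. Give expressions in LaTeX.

S(n) = \frac{n^{3} + 15 n^{2} + 14 n - 30}{30 \left(n^{3} + 15 n^{2} + 74 n + 120\right)}

Ratio r(k) = (k + 3)*(4*k + 7)/((k + 7)*(4*k + 3)).
So A=k + 3 and B=k + 7, with C=k + 3/4.
Set up (k + 3)·f(k+1) − (k + 6)·f(k) − (k + 3/4) = 0.
d = 3 from the (1,1,1) case.
Coefficient equations give f(k) = k*(k**2 + 12*k + 7)/80.
Get s_k = R·t_k = k*(k**2 + 12*k + 7)/(20*(k + 3)*(k + 4)*(k + 5)) with R(k) = B(k−1)f(k)/C(k) = k*(k + 6)*(k**2 + 12*k + 7)/(20*(4*k + 3)).
Δs = (4*k + 3)/(k**4 + 18*k**3 + 119*k**2 + 342*k + 360), as required.
Σ_(k=2)^n t_k = s_(n+1) − s_(2) = ((n**3 + 15*n**2 + 34*n + 20)/(20*(n**3 + 15*n**2 + 74*n + 120))) − (1/60), i.e. (n**3 + 15*n**2 + 14*n - 30)/(30*(n**3 + 15*n**2 + 74*n + 120)).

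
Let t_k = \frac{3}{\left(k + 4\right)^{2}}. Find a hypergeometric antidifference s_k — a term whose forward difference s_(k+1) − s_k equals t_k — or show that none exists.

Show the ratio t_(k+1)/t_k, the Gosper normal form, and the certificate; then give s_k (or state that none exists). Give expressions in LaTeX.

none — t_k is not Gosper-summable

r(k) = (k + 4)**2/(k + 5)**2 after simplifying.
Normal form (A,B,C) = (k**2 + 8*k + 16, k**2 + 10*k + 25, 1).
Key eq: (k**2 + 8*k + 16)·f(k+1) = (k**2 + 8*k + 16)·f(k) + (1).
From deg A=2, deg B=2, deg C=0: d=0.
Write f(k) = c0. Then LHS − RHS = -1, requiring -1 = 0: contradictory. No certificate.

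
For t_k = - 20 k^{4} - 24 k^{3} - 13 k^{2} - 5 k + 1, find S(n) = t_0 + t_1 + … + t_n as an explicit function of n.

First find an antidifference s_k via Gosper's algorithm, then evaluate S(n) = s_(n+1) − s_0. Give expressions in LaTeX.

S(n) = - 4 n^{5} - 16 n^{4} - 23 n^{3} - 15 n^{2} - 3 n + 1

r(k) = (20*k**4 + 104*k**3 + 205*k**2 + 183*k + 61)/(20*k**4 + 24*k**3 + 13*k**2 + 5*k - 1) after simplifying.
Take A(k)=1, B(k)=1, C(k)=k**4 + 6*k**3/5 + 13*k**2/20 + k/4 - 1/20.
Key eq: (1)·f(k+1) = (1)·f(k) + (k**4 + 6*k**3/5 + 13*k**2/20 + k/4 - 1/20).
d = 5 from the (0,0,4) case.
Coefficient equations give f(k) = k*(4*k**4 - 4*k**3 - k**2 + 2*k - 2)/20.
R(k) = B(k−1)·f(k)/C(k) = k*(4*k**4 - 4*k**3 - k**2 + 2*k - 2)/(20*k**4 + 24*k**3 + 13*k**2 + 5*k - 1); s_k = R·t_k = k*(-4*k**4 + 4*k**3 + k**2 - 2*k + 2).
s_(k+1) − s_k = -20*k**4 - 24*k**3 - 13*k**2 - 5*k + 1 = t_k.
Telescope: S(n) = s_(n+1) − s_(0) = -4*n**5 - 16*n**4 - 23*n**3 - 15*n**2 - 3*n + 1 − (0) = -4*n**5 - 16*n**4 - 23*n**3 - 15*n**2 - 3*n + 1.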